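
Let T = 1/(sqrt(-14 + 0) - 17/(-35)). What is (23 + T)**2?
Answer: 161335454114/304118721 - 984145400*I*sqrt(14)/304118721 ≈ 530.5 - 12.108*I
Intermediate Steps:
T = 1/(17/35 + I*sqrt(14)) (T = 1/(sqrt(-14) - 17*(-1/35)) = 1/(I*sqrt(14) + 17/35) = 1/(17/35 + I*sqrt(14)) ≈ 0.034119 - 0.26283*I)
(23 + T)**2 = (23 + (595/17439 - 1225*I*sqrt(14)/17439))**2 = (401692/17439 - 1225*I*sqrt(14)/17439)**2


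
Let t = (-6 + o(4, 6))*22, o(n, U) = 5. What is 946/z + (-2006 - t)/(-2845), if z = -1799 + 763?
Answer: -317973/1473710 ≈ -0.21576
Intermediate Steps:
z = -1036
t = -22 (t = (-6 + 5)*22 = -1*22 = -22)
946/z + (-2006 - t)/(-2845) = 946/(-1036) + (-2006 - 1*(-22))/(-2845) = 946*(-1/1036) + (-2006 + 22)*(-1/2845) = -473/518 - 1984*(-1/2845) = -473/518 + 1984/2845 = -317973/1473710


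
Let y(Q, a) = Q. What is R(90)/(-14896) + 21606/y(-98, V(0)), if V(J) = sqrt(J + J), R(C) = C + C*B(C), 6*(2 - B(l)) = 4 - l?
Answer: -410709/1862 ≈ -220.57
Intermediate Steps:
B(l) = 4/3 + l/6 (B(l) = 2 - (4 - l)/6 = 2 + (-2/3 + l/6) = 4/3 + l/6)
R(C) = C + C*(4/3 + C/6)
V(J) = sqrt(2)*sqrt(J) (V(J) = sqrt(2*J) = sqrt(2)*sqrt(J))
R(90)/(-14896) + 21606/y(-98, V(0)) = ((1/6)*90*(14 + 90))/(-14896) + 21606/(-98) = ((1/6)*90*104)*(-1/14896) + 21606*(-1/98) = 1560*(-1/14896) - 10803/49 = -195/1862 - 10803/49 = -410709/1862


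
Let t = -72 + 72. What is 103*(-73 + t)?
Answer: -7519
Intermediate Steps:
t = 0
103*(-73 + t) = 103*(-73 + 0) = 103*(-73) = -7519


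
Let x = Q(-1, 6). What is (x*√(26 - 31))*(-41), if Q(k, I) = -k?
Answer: -41*I*√5 ≈ -91.679*I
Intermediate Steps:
x = 1 (x = -1*(-1) = 1)
(x*√(26 - 31))*(-41) = (1*√(26 - 31))*(-41) = (1*√(-5))*(-41) = (1*(I*√5))*(-41) = (I*√5)*(-41) = -41*I*√5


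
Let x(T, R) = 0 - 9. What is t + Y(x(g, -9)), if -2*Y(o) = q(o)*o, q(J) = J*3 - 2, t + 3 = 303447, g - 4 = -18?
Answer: 606627/2 ≈ 3.0331e+5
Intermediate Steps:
g = -14 (g = 4 - 18 = -14)
x(T, R) = -9
t = 303444 (t = -3 + 303447 = 303444)
q(J) = -2 + 3*J (q(J) = 3*J - 2 = -2 + 3*J)
Y(o) = -o*(-2 + 3*o)/2 (Y(o) = -(-2 + 3*o)*o/2 = -o*(-2 + 3*o)/2)
t + Y(x(g, -9)) = 303444 + (½)*(-9)*(2 - 3*(-9)) = 303444 + (½)*(-9)*(2 + 27) = 303444 + (½)*(-9)*29 = 303444 - 261/2 = 606627/2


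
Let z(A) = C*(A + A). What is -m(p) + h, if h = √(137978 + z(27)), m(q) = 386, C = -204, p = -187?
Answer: -386 + √126962 ≈ -29.683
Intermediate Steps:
z(A) = -408*A (z(A) = -204*(A + A) = -408*A)
h = √126962 (h = √(137978 - 408*27) = √(137978 - 11016) = √126962 ≈ 356.32)
-m(p) + h = -1*386 + √126962 = -386 + √126962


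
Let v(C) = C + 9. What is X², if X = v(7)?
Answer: 256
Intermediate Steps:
v(C) = 9 + C
X = 16 (X = 9 + 7 = 16)
X² = 16² = 256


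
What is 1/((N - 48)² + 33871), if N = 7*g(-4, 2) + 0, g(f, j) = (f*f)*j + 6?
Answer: 1/81395 ≈ 1.2286e-5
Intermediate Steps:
g(f, j) = 6 + j*f² (g(f, j) = f²*j + 6 = j*f² + 6 = 6 + j*f²)
N = 266 (N = 7*(6 + 2*(-4)²) + 0 = 7*(6 + 2*16) + 0 = 7*(6 + 32) + 0 = 7*38 + 0 = 266 + 0 = 266)
1/((N - 48)² + 33871) = 1/((266 - 48)² + 33871) = 1/(218² + 33871) = 1/(47524 + 33871) = 1/81395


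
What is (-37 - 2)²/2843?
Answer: 1521/2843 ≈ 0.53500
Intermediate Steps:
(-37 - 2)²/2843 = (-39)²*(1/2843) = 1521*(1/2843) = 1521/2843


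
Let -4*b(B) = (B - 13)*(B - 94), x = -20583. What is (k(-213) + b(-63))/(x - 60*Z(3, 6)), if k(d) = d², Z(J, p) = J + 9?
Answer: -42386/21303 ≈ -1.9897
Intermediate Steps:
b(B) = -(-94 + B)*(-13 + B)/4 (b(B) = -(B - 13)*(B - 94)/4 = -(-13 + B)*(-94 + B)/4 = -(-94 + B)*(-13 + B)/4)
Z(J, p) = 9 + J
(k(-213) + b(-63))/(x - 60*Z(3, 6)) = ((-213)² + (-611/2 - ¼*(-63)² + (107/4)*(-63)))/(-20583 - 60*(9 + 3)) = (45369 + (-611/2 - ¼*3969 - 6741/4))/(-20583 - 60*12) = (45369 + (-611/2 - 3969/4 - 6741/4))/(-20583 - 720) = (45369 - 2983)/(-21303) = 42386*(-1/21303) = -42386/21303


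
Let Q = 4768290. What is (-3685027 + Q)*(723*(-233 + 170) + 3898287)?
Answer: 4173528524094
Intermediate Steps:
(-3685027 + Q)*(723*(-233 + 170) + 3898287) = (-3685027 + 4768290)*(723*(-233 + 170) + 3898287) = 1083263*(723*(-63) + 3898287) = 1083263*(-45549 + 3898287) = 1083263*3852738 = 4173528524094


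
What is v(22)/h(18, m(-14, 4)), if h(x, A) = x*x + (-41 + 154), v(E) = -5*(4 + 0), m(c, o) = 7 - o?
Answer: -20/437 ≈ -0.045767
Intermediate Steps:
v(E) = -20 (v(E) = -5*4 = -20)
h(x, A) = 113 + x**2 (h(x, A) = x**2 + 113 = 113 + x**2)
v(22)/h(18, m(-14, 4)) = -20/(113 + 18**2) = -20/(113 + 324) = -20/437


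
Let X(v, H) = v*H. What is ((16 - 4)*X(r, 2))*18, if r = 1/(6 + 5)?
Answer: 432/11 ≈ 39.273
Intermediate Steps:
r = 1/11 ≈ 0.090909
X(v, H) = H*v
((16 - 4)*X(r, 2))*18 = ((16 - 4)*(2*(1/11)))*18 = (12*(2/11))*18 = (24/11)*18 = 432/11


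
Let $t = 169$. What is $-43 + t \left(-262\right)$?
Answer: $-44321$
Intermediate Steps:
$-43 + t \left(-262\right) = -43 + 169 \left(-262\right) = -43 - 44278 = -44321$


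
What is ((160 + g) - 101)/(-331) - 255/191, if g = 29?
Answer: -101213/63221 ≈ -1.6009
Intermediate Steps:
((160 + g) - 101)/(-331) - 255/191 = ((160 + 29) - 101)/(-331) - 255/191 = (189 - 101)*(-1/331) - 255*1/191 = 88*(-1/331) - 255/191 = -88/331 - 255/191 = -101213/63221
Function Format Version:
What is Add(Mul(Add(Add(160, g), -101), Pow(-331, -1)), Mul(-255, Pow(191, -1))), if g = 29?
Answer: Rational(-101213, 63221) ≈ -1.6009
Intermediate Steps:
Add(Mul(Add(Add(160, g), -101), Pow(-331, -1)), Mul(-255, Pow(191, -1))) = Add(Mul(Add(Add(160, 29), -101), Pow(-331, -1)), Mul(-255, Pow(191, -1))) = Add(Mul(Add(189, -101), Rational(-1, 331)), Mul(-255, Rational(1, 191))) = Add(Mul(88, Rational(-1, 331)), Rational(-255, 191)) = Add(Rational(-88, 331), Rational(-255, 191)) = Rational(-101213, 63221)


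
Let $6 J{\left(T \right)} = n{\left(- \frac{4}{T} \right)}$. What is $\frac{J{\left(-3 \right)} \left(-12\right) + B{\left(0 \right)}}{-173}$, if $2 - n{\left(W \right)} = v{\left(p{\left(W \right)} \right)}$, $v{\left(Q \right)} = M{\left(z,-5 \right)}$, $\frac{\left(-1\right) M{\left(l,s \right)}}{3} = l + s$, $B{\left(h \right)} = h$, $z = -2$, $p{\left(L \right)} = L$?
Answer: $- \frac{38}{173} \approx -0.21965$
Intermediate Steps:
$M{\left(l,s \right)} = - 3 l - 3 s$ ($M{\left(l,s \right)} = - 3 \left(l + s\right) = - 3 l - 3 s$)
$v{\left(Q \right)} = 21$ ($v{\left(Q \right)} = \left(-3\right) \left(-2\right) - -15 = 6 + 15 = 21$)
$n{\left(W \right)} = -19$ ($n{\left(W \right)} = 2 - 21 = -19$)
$J{\left(T \right)} = - \frac{19}{6}$ ($J{\left(T \right)} = \frac{1}{6} \left(-19\right) = - \frac{19}{6}$)
$\frac{J{\left(-3 \right)} \left(-12\right) + B{\left(0 \right)}}{-173} = \frac{\left(- \frac{19}{6}\right) \left(-12\right) + 0}{-173} = \left(38 + 0\right) \left(- \frac{1}{173}\right) = 38 \left(- \frac{1}{173}\right) = - \frac{38}{173}$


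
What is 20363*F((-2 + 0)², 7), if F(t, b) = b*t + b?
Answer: 712705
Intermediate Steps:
F(t, b) = b + b*t
20363*F((-2 + 0)², 7) = 20363*(7*(1 + (-2 + 0)²)) = 20363*(7*(1 + (-2)²)) = 20363*(7*(1 + 4)) = 20363*(7*5) = 20363*35 = 712705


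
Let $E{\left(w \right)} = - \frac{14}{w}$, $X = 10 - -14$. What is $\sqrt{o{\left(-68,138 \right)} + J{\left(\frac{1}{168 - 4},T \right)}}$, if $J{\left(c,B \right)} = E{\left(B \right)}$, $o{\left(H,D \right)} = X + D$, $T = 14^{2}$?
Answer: $\frac{\sqrt{31738}}{14} \approx 12.725$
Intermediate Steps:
$X = 24$ ($X = 10 + 14 = 24$)
$T = 196$
$o{\left(H,D \right)} = 24 + D$
$J{\left(c,B \right)} = - \frac{14}{B}$
$\sqrt{o{\left(-68,138 \right)} + J{\left(\frac{1}{168 - 4},T \right)}} = \sqrt{\left(24 + 138\right) - \frac{14}{196}} = \sqrt{162 - \frac{1}{14}} = \sqrt{\frac{2267}{14}} = \frac{\sqrt{31738}}{14}$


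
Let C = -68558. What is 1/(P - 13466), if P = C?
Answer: -1/82024 ≈ -1.2192e-5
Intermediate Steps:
P = -68558
1/(P - 13466) = 1/(-68558 - 13466) = 1/(-82024) = -1/82024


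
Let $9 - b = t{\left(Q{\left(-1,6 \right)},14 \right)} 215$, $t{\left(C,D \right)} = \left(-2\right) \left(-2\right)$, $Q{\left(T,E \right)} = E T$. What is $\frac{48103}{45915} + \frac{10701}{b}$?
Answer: $- \frac{450400762}{39073665} \approx -11.527$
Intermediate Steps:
$t{\left(C,D \right)} = 4$
$b = -851$ ($b = 9 - 4 \cdot 215 = 9 - 860 = -851$)
$\frac{48103}{45915} + \frac{10701}{b} = \frac{48103}{45915} + \frac{10701}{-851} = 48103 \cdot \frac{1}{45915} + 10701 \left(- \frac{1}{851}\right) = \frac{48103}{45915} - \frac{10701}{851} = - \frac{450400762}{39073665}$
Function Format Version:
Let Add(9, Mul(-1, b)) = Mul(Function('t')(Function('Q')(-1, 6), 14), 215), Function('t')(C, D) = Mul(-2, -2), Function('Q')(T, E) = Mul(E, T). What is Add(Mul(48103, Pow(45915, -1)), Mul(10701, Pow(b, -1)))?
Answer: Rational(-450400762, 39073665) ≈ -11.527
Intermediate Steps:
Function('t')(C, D) = 4
b = -851 (b = Add(9, Mul(-1, Mul(4, 215))) = Add(9, Mul(-1, 860)) = Add(9, -860) = -851)
Add(Mul(48103, Pow(45915, -1)), Mul(10701, Pow(b, -1))) = Add(Mul(48103, Pow(45915, -1)), Mul(10701, Pow(-851, -1))) = Add(Mul(48103, Rational(1, 45915)), Mul(10701, Rational(-1, 851))) = Add(Rational(48103, 45915), Rational(-10701, 851)) = Rational(-450400762, 39073665)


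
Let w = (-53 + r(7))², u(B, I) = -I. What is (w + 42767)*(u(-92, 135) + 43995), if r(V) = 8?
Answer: 1964577120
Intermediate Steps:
w = 2025 (w = (-53 + 8)² = (-45)² = 2025)
(w + 42767)*(u(-92, 135) + 43995) = (2025 + 42767)*(-1*135 + 43995) = 44792*(-135 + 43995) = 44792*43860 = 1964577120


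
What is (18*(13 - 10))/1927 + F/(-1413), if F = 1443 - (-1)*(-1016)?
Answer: -746527/2722851 ≈ -0.27417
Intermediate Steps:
F = 427 (F = 1443 - 1*1016 = 1443 - 1016 = 427)
(18*(13 - 10))/1927 + F/(-1413) = (18*(13 - 10))/1927 + 427/(-1413) = (18*3)*(1/1927) + 427*(-1/1413) = 54*(1/1927) - 427/1413 = 54/1927 - 427/1413 = -746527/2722851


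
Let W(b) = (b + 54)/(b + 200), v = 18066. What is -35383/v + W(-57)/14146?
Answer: -17893886618/9136328487 ≈ -1.9585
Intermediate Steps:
W(b) = (54 + b)/(200 + b)
-35383/v + W(-57)/14146 = -35383/18066 + ((54 - 57)/(200 - 57))/14146 = -35383*1/18066 + (-3/143)*(1/14146) = -35383/18066 + ((1/143)*(-3))*(1/14146) = -35383/18066 - 3/143*1/14146 = -35383/18066 - 3/2022878 = -17893886618/9136328487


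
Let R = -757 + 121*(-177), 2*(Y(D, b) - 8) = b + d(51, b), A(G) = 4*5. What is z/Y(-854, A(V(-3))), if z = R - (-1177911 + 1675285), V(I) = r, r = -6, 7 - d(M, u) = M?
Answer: 129887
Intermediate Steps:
d(M, u) = 7 - M
V(I) = -6
A(G) = 20
Y(D, b) = -14 + b/2 (Y(D, b) = 8 + (b + (7 - 1*51))/2 = 8 + (b + (7 - 51))/2 = 8 + (b - 44)/2 = 8 + (-44 + b)/2 = 8 + (-22 + b/2) = -14 + b/2)
R = -22174 (R = -757 - 21417 = -22174)
z = -519548 (z = -22174 - (-1177911 + 1675285) = -22174 - 1*497374 = -22174 - 497374 = -519548)
z/Y(-854, A(V(-3))) = -519548/(-14 + (1/2)*20) = -519548/(-14 + 10) = -519548/(-4) = -519548*(-1/4) = 129887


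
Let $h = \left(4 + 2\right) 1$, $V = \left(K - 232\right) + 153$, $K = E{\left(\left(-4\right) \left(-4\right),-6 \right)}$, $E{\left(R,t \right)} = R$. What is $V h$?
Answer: $-378$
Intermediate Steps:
$K = 16$ ($K = \left(-4\right) \left(-4\right) = 16$)
$V = -63$ ($V = \left(16 - 232\right) + 153 = -216 + 153 = -63$)
$h = 6$ ($h = 6 \cdot 1 = 6$)
$V h = \left(-63\right) 6 = -378$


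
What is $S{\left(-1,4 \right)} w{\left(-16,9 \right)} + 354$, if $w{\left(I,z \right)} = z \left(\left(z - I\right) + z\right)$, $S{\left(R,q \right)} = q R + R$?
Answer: $-1176$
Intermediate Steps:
$S{\left(R,q \right)} = R + R q$ ($S{\left(R,q \right)} = R q + R = R + R q$)
$w{\left(I,z \right)} = z \left(- I + 2 z\right)$
$S{\left(-1,4 \right)} w{\left(-16,9 \right)} + 354 = - (1 + 4) 9 \left(\left(-1\right) \left(-16\right) + 2 \cdot 9\right) + 354 = \left(-1\right) 5 \cdot 9 \left(16 + 18\right) + 354 = - 5 \cdot 9 \cdot 34 + 354 = \left(-5\right) 306 + 354 = -1530 + 354 = -1176$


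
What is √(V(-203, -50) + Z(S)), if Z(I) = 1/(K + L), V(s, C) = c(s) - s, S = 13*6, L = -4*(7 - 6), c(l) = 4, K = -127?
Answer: 2*√888049/131 ≈ 14.387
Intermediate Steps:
L = -4 (L = -4*1 = -4)
S = 78
V(s, C) = 4 - s
Z(I) = -1/131 (Z(I) = 1/(-127 - 4) = 1/(-131) = -1/131)
√(V(-203, -50) + Z(S)) = √((4 - 1*(-203)) - 1/131) = √((4 + 203) - 1/131) = √(207 - 1/131) = √(27116/131) = 2*√888049/131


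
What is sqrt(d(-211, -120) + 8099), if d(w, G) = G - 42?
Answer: sqrt(7937) ≈ 89.090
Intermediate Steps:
d(w, G) = -42 + G
sqrt(d(-211, -120) + 8099) = sqrt((-42 - 120) + 8099) = sqrt(-162 + 8099) = sqrt(7937)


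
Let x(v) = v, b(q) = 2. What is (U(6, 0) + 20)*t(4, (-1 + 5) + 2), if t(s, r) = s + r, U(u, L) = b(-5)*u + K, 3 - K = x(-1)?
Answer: 360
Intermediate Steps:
K = 4 (K = 3 - 1*(-1) = 3 + 1 = 4)
U(u, L) = 4 + 2*u (U(u, L) = 2*u + 4 = 4 + 2*u)
t(s, r) = r + s
(U(6, 0) + 20)*t(4, (-1 + 5) + 2) = ((4 + 2*6) + 20)*(((-1 + 5) + 2) + 4) = ((4 + 12) + 20)*((4 + 2) + 4) = (16 + 20)*(6 + 4) = 36*10 = 360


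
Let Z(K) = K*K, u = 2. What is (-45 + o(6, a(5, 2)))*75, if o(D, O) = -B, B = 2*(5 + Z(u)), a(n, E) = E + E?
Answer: -4725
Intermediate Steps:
a(n, E) = 2*E
Z(K) = K²
B = 18 (B = 2*(5 + 2²) = 2*(5 + 4) = 2*9 = 18)
o(D, O) = -18 (o(D, O) = -1*18 = -18)
(-45 + o(6, a(5, 2)))*75 = (-45 - 18)*75 = -63*75 = -4725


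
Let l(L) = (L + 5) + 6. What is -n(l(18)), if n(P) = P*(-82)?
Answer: 2378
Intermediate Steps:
l(L) = 11 + L (l(L) = (5 + L) + 6 = 11 + L)
n(P) = -82*P
-n(l(18)) = -(-82)*(11 + 18) = -(-82)*29 = -1*(-2378) = 2378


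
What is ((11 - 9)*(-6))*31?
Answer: -372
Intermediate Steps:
((11 - 9)*(-6))*31 = (2*(-6))*31 = -12*31 = -372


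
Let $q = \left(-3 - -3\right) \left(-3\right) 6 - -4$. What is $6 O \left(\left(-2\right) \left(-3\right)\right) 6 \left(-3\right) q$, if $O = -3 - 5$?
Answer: $20736$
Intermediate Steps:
$O = -8$
$q = 4$ ($q = \left(-3 + 3\right) \left(-3\right) 6 + 4 = 0 \left(-3\right) 6 + 4 = 0 \cdot 6 + 4 = 0 + 4 = 4$)
$6 O \left(\left(-2\right) \left(-3\right)\right) 6 \left(-3\right) q = 6 \left(-8\right) \left(\left(-2\right) \left(-3\right)\right) 6 \left(-3\right) 4 = \left(-48\right) 6 \left(-18\right) 4 = \left(-288\right) \left(-18\right) 4 = 5184 \cdot 4 = 20736$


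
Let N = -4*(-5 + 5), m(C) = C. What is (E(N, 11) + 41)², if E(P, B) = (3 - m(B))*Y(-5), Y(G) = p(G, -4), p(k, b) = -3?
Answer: 4225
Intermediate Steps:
N = 0 (N = -4*0 = 0)
Y(G) = -3
E(P, B) = -9 + 3*B (E(P, B) = (3 - B)*(-3) = -9 + 3*B)
(E(N, 11) + 41)² = ((-9 + 3*11) + 41)² = ((-9 + 33) + 41)² = (24 + 41)² = 65² = 4225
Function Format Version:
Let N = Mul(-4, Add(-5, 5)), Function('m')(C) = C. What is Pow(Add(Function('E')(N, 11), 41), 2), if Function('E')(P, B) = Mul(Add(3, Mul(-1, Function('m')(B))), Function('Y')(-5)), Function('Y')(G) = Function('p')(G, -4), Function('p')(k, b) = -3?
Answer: 4225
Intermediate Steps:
N = 0 (N = Mul(-4, 0) = 0)
Function('Y')(G) = -3
Function('E')(P, B) = Add(-9, Mul(3, B)) (Function('E')(P, B) = Mul(Add(3, Mul(-1, B)), -3) = Add(-9, Mul(3, B)))
Pow(Add(Function('E')(N, 11), 41), 2) = Pow(Add(Add(-9, Mul(3, 11)), 41), 2) = Pow(Add(Add(-9, 33), 41), 2) = Pow(Add(24, 41), 2) = Pow(65, 2) = 4225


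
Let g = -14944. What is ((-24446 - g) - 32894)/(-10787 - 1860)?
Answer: 42396/12647 ≈ 3.3523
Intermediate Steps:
((-24446 - g) - 32894)/(-10787 - 1860) = ((-24446 - 1*(-14944)) - 32894)/(-10787 - 1860) = ((-24446 + 14944) - 32894)/(-12647) = (-9502 - 32894)*(-1/12647) = -42396*(-1/12647) = 42396/12647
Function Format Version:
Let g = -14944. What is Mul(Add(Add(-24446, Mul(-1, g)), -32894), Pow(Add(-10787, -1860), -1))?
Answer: Rational(42396, 12647) ≈ 3.3523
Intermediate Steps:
Mul(Add(Add(-24446, Mul(-1, g)), -32894), Pow(Add(-10787, -1860), -1)) = Mul(Add(Add(-24446, Mul(-1, -14944)), -32894), Pow(Add(-10787, -1860), -1)) = Mul(Add(Add(-24446, 14944), -32894), Pow(-12647, -1)) = Mul(Add(-9502, -32894), Rational(-1, 12647)) = Mul(-42396, Rational(-1, 12647)) = Rational(42396, 12647)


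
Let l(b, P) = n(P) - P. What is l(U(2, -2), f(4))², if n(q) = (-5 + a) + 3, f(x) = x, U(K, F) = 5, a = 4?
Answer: 4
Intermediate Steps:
n(q) = 2 (n(q) = (-5 + 4) + 3 = -1 + 3 = 2)
l(b, P) = 2 - P
l(U(2, -2), f(4))² = (2 - 1*4)² = (2 - 4)² = (-2)² = 4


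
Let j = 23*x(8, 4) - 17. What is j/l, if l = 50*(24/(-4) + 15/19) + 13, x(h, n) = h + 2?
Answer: -4047/4703 ≈ -0.86051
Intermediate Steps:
x(h, n) = 2 + h
j = 213 (j = 23*(2 + 8) - 17 = 23*10 - 17 = 230 - 17 = 213)
l = -4703/19 (l = 50*(24*(-¼) + 15*(1/19)) + 13 = 50*(-6 + 15/19) + 13 = 50*(-99/19) + 13 = -4950/19 + 13 = -4703/19 ≈ -247.53)
j/l = 213/(-4703/19) = 213*(-19/4703) = -4047/4703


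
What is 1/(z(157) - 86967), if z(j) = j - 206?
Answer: -1/87016 ≈ -1.1492e-5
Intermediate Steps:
z(j) = -206 + j
1/(z(157) - 86967) = 1/((-206 + 157) - 86967) = 1/(-49 - 86967) = 1/(-87016) = -1/87016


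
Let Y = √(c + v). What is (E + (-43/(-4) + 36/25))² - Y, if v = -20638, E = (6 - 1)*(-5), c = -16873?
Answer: 1640961/10000 - I*√37511 ≈ 164.1 - 193.68*I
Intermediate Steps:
E = -25 (E = 5*(-5) = -25)
Y = I*√37511 (Y = √(-16873 - 20638) = √(-37511) = I*√37511 ≈ 193.68*I)
(E + (-43/(-4) + 36/25))² - Y = (-25 + (-43/(-4) + 36/25))² - I*√37511 = (-25 + (-43*(-¼) + 36*(1/25)))² - I*√37511 = (-25 + (43/4 + 36/25))² - I*√37511 = (-25 + 1219/100)² - I*√37511 = (-1281/100)² - I*√37511 = 1640961/10000 - I*√37511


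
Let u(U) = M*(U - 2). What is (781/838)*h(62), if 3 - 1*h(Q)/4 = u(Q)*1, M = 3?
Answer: -276474/419 ≈ -659.84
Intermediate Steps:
u(U) = -6 + 3*U (u(U) = 3*(U - 2) = 3*(-2 + U) = -6 + 3*U)
h(Q) = 36 - 12*Q (h(Q) = 12 - 4*(-6 + 3*Q) = 12 + (24 - 12*Q) = 36 - 12*Q)
(781/838)*h(62) = (781/838)*(36 - 12*62) = (781*(1/838))*(36 - 744) = (781/838)*(-708) = -276474/419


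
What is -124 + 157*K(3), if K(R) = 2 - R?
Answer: -281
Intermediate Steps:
-124 + 157*K(3) = -124 + 157*(2 - 1*3) = -124 + 157*(2 - 3) = -124 + 157*(-1) = -124 - 157 = -281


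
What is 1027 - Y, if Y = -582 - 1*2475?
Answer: 4084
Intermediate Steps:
Y = -3057 (Y = -582 - 2475 = -3057)
1027 - Y = 1027 - 1*(-3057) = 1027 + 3057 = 4084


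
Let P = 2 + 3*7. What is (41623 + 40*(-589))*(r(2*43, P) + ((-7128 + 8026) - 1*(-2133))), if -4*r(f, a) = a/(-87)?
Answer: 6351017031/116 ≈ 5.4750e+7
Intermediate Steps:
P = 23 (P = 2 + 21 = 23)
r(f, a) = a/348 (r(f, a) = -a/(4*(-87)) = -a*(-1)/(4*87) = -(-1)*a/348 = a/348)
(41623 + 40*(-589))*(r(2*43, P) + ((-7128 + 8026) - 1*(-2133))) = (41623 + 40*(-589))*((1/348)*23 + ((-7128 + 8026) - 1*(-2133))) = (41623 - 23560)*(23/348 + (898 + 2133)) = 18063*(23/348 + 3031) = 18063*(1054811/348) = 6351017031/116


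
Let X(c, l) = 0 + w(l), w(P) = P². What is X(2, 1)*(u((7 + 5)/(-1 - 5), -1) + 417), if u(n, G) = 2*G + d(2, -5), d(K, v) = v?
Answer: 410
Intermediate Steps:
u(n, G) = -5 + 2*G (u(n, G) = 2*G - 5 = -5 + 2*G)
X(c, l) = l² (X(c, l) = 0 + l² = l²)
X(2, 1)*(u((7 + 5)/(-1 - 5), -1) + 417) = 1²*((-5 + 2*(-1)) + 417) = 1*((-5 - 2) + 417) = 1*(-7 + 417) = 1*410 = 410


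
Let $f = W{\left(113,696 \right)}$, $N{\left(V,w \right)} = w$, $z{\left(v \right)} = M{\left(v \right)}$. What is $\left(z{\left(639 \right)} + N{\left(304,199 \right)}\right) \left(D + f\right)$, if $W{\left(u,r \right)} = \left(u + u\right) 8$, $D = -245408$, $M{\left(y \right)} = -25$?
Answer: $-42386400$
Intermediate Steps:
$z{\left(v \right)} = -25$
$W{\left(u,r \right)} = 16 u$ ($W{\left(u,r \right)} = 2 u 8 = 16 u$)
$f = 1808$ ($f = 16 \cdot 113 = 1808$)
$\left(z{\left(639 \right)} + N{\left(304,199 \right)}\right) \left(D + f\right) = \left(-25 + 199\right) \left(-245408 + 1808\right) = 174 \left(-243600\right) = -42386400$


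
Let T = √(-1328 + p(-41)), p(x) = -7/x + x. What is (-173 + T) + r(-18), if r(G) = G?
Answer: -191 + I*√2301002/41 ≈ -191.0 + 36.998*I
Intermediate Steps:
p(x) = x - 7/x
T = I*√2301002/41 (T = √(-1328 + (-41 - 7/(-41))) = √(-1328 + (-41 - 7*(-1/41))) = √(-1328 + (-41 + 7/41)) = √(-1328 - 1674/41) = √(-56122/41) = I*√2301002/41 ≈ 36.998*I)
(-173 + T) + r(-18) = (-173 + I*√2301002/41) - 18 = -191 + I*√2301002/41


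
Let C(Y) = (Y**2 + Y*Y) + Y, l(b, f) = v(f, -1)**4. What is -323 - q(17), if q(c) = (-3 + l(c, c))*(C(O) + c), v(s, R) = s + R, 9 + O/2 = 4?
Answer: -13565654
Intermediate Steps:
O = -10 (O = -18 + 2*4 = -18 + 8 = -10)
v(s, R) = R + s
l(b, f) = (-1 + f)**4
C(Y) = Y + 2*Y**2 (C(Y) = (Y**2 + Y**2) + Y = 2*Y**2 + Y = Y + 2*Y**2)
q(c) = (-3 + (-1 + c)**4)*(190 + c) (q(c) = (-3 + (-1 + c)**4)*(-10*(1 + 2*(-10)) + c) = (-3 + (-1 + c)**4)*(-10*(1 - 20) + c) = (-3 + (-1 + c)**4)*(-10*(-19) + c) = (-3 + (-1 + c)**4)*(190 + c))
-323 - q(17) = -323 - (-570 - 3*17 + 190*(-1 + 17)**4 + 17*(-1 + 17)**4) = -323 - (-570 - 51 + 190*16**4 + 17*16**4) = -323 - (-570 - 51 + 190*65536 + 17*65536) = -323 - (-570 - 51 + 12451840 + 1114112) = -323 - 1*13565331 = -323 - 13565331 = -13565654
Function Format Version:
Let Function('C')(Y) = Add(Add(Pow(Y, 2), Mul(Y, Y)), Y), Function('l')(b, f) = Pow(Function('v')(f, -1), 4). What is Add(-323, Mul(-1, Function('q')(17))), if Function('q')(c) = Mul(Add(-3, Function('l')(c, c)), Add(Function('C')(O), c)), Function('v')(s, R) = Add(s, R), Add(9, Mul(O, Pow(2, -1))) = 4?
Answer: -13565654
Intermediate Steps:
O = -10 (O = Add(-18, Mul(2, 4)) = Add(-18, 8) = -10)
Function('v')(s, R) = Add(R, s)
Function('l')(b, f) = Pow(Add(-1, f), 4)
Function('C')(Y) = Add(Y, Mul(2, Pow(Y, 2))) (Function('C')(Y) = Add(Add(Pow(Y, 2), Pow(Y, 2)), Y) = Add(Mul(2, Pow(Y, 2)), Y) = Add(Y, Mul(2, Pow(Y, 2))))
Function('q')(c) = Mul(Add(-3, Pow(Add(-1, c), 4)), Add(190, c)) (Function('q')(c) = Mul(Add(-3, Pow(Add(-1, c), 4)), Add(Mul(-10, Add(1, Mul(2, -10))), c)) = Mul(Add(-3, Pow(Add(-1, c), 4)), Add(Mul(-10, Add(1, -20)), c)) = Mul(Add(-3, Pow(Add(-1, c), 4)), Add(Mul(-10, -19), c)) = Mul(Add(-3, Pow(Add(-1, c), 4)), Add(190, c)))
Add(-323, Mul(-1, Function('q')(17))) = Add(-323, Mul(-1, Add(-570, Mul(-3, 17), Mul(190, Pow(Add(-1, 17), 4)), Mul(17, Pow(Add(-1, 17), 4))))) = Add(-323, Mul(-1, Add(-570, -51, Mul(190, Pow(16, 4)), Mul(17, Pow(16, 4))))) = Add(-323, Mul(-1, Add(-570, -51, Mul(190, 65536), Mul(17, 65536)))) = Add(-323, Mul(-1, Add(-570, -51, 12451840, 1114112))) = Add(-323, Mul(-1, 13565331)) = Add(-323, -13565331) = -13565654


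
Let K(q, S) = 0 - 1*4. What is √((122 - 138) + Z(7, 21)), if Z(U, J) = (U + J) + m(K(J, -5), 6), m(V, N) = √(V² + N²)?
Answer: √(12 + 2*√13) ≈ 4.3830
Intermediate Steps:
K(q, S) = -4 (K(q, S) = 0 - 4 = -4)
m(V, N) = √(N² + V²)
Z(U, J) = J + U + 2*√13 (Z(U, J) = (U + J) + √(6² + (-4)²) = (J + U) + √(36 + 16) = (J + U) + √52 = (J + U) + 2*√13 = J + U + 2*√13)
√((122 - 138) + Z(7, 21)) = √((122 - 138) + (21 + 7 + 2*√13)) = √(-16 + (28 + 2*√13)) = √(12 + 2*√13)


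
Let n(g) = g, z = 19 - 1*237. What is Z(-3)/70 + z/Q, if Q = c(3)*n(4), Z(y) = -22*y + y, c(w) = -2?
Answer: 563/20 ≈ 28.150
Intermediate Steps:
z = -218 (z = 19 - 237 = -218)
Z(y) = -21*y
Q = -8 (Q = -2*4 = -8)
Z(-3)/70 + z/Q = -21*(-3)/70 - 218/(-8) = 63*(1/70) - 218*(-⅛) = 9/10 + 109/4 = 563/20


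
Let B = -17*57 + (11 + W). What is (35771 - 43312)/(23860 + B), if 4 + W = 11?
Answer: -7541/22909 ≈ -0.32917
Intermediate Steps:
W = 7 (W = -4 + 11 = 7)
B = -951 (B = -17*57 + (11 + 7) = -969 + 18 = -951)
(35771 - 43312)/(23860 + B) = (35771 - 43312)/(23860 - 951) = -7541/22909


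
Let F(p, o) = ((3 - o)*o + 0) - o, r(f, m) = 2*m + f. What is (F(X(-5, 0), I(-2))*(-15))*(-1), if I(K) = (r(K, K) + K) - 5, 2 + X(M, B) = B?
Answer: -2925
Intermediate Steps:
X(M, B) = -2 + B
r(f, m) = f + 2*m
I(K) = -5 + 4*K (I(K) = ((K + 2*K) + K) - 5 = (3*K + K) - 5 = 4*K - 5 = -5 + 4*K)
F(p, o) = -o + o*(3 - o) (F(p, o) = (o*(3 - o) + 0) - o = o*(3 - o) - o = -o + o*(3 - o))
(F(X(-5, 0), I(-2))*(-15))*(-1) = (((-5 + 4*(-2))*(2 - (-5 + 4*(-2))))*(-15))*(-1) = (((-5 - 8)*(2 - (-5 - 8)))*(-15))*(-1) = (-13*(2 - 1*(-13))*(-15))*(-1) = (-13*(2 + 13)*(-15))*(-1) = (-13*15*(-15))*(-1) = -195*(-15)*(-1) = 2925*(-1) = -2925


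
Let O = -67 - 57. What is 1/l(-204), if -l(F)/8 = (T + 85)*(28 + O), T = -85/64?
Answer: 1/64260 ≈ 1.5562e-5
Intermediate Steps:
T = -85/64 (T = -85*1/64 = -85/64 ≈ -1.3281)
O = -124
l(F) = 64260 (l(F) = -8*(-85/64 + 85)*(28 - 124) = -5355*(-96)/8 = -8*(-16065/2) = 64260)
1/l(-204) = 1/64260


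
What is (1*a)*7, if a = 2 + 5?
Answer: 49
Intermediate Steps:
a = 7
(1*a)*7 = (1*7)*7 = 7*7 = 49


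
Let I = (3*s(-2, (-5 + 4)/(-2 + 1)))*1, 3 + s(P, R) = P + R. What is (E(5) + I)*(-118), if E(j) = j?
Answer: 826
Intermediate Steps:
s(P, R) = -3 + P + R (s(P, R) = -3 + (P + R) = -3 + P + R)
I = -12 (I = (3*(-3 - 2 + (-5 + 4)/(-2 + 1)))*1 = (3*(-3 - 2 - 1/(-1)))*1 = (3*(-3 - 2 - 1*(-1)))*1 = (3*(-3 - 2 + 1))*1 = (3*(-4))*1 = -12*1 = -12)
(E(5) + I)*(-118) = (5 - 12)*(-118) = -7*(-118) = 826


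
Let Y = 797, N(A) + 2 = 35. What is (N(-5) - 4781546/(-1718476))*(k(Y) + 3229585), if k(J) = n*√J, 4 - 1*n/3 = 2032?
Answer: 99295615774795/859238 - 93528197334*√797/429619 ≈ 1.0942e+8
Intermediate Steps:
N(A) = 33 (N(A) = -2 + 35 = 33)
n = -6084 (n = 12 - 3*2032 = 12 - 6096 = -6084)
k(J) = -6084*√J
(N(-5) - 4781546/(-1718476))*(k(Y) + 3229585) = (33 - 4781546/(-1718476))*(-6084*√797 + 3229585) = (33 - 4781546*(-1/1718476))*(3229585 - 6084*√797) = (33 + 2390773/859238)*(3229585 - 6084*√797) = 30745627*(3229585 - 6084*√797)/859238 = 99295615774795/859238 - 93528197334*√797/429619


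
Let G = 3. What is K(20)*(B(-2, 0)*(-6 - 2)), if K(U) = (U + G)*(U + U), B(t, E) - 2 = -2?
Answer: 0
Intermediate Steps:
B(t, E) = 0 (B(t, E) = 2 - 2 = 0)
K(U) = 2*U*(3 + U) (K(U) = (U + 3)*(U + U) = (3 + U)*(2*U) = 2*U*(3 + U))
K(20)*(B(-2, 0)*(-6 - 2)) = (2*20*(3 + 20))*(0*(-6 - 2)) = (2*20*23)*(0*(-8)) = 920*0 = 0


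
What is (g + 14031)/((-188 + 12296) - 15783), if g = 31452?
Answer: -15161/1225 ≈ -12.376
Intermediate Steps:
(g + 14031)/((-188 + 12296) - 15783) = (31452 + 14031)/((-188 + 12296) - 15783) = 45483/(12108 - 15783) = 45483/(-3675) = 45483*(-1/3675) = -15161/1225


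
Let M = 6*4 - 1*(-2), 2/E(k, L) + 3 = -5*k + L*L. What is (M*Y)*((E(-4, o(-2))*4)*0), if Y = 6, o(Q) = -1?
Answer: 0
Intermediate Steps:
E(k, L) = 2/(-3 + L² - 5*k) (E(k, L) = 2/(-3 + (-5*k + L*L)) = 2/(-3 + (-5*k + L²)) = 2/(-3 + (L² - 5*k)) = 2/(-3 + L² - 5*k))
M = 26 (M = 24 + 2 = 26)
(M*Y)*((E(-4, o(-2))*4)*0) = (26*6)*((-2/(3 - 1*(-1)² + 5*(-4))*4)*0) = 156*((-2/(3 - 1*1 - 20)*4)*0) = 156*((-2/(3 - 1 - 20)*4)*0) = 156*((-2/(-18)*4)*0) = 156*((-2*(-1/18)*4)*0) = 156*(((⅑)*4)*0) = 156*((4/9)*0) = 156*0 = 0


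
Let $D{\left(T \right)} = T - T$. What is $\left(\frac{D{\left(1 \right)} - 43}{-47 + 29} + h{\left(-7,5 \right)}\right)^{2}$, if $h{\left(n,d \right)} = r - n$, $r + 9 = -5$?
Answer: $\frac{6889}{324} \approx 21.262$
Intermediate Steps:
$r = -14$ ($r = -9 - 5 = -14$)
$D{\left(T \right)} = 0$
$h{\left(n,d \right)} = -14 - n$
$\left(\frac{D{\left(1 \right)} - 43}{-47 + 29} + h{\left(-7,5 \right)}\right)^{2} = \left(\frac{0 - 43}{-47 + 29} - 7\right)^{2} = \left(- \frac{43}{-18} + \left(-14 + 7\right)\right)^{2} = \left(\left(-43\right) \left(- \frac{1}{18}\right) - 7\right)^{2} = \left(\frac{43}{18} - 7\right)^{2} = \left(- \frac{83}{18}\right)^{2} = \frac{6889}{324}$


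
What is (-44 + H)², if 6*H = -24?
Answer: 2304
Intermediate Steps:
H = -4 (H = (⅙)*(-24) = -4)
(-44 + H)² = (-44 - 4)² = (-48)² = 2304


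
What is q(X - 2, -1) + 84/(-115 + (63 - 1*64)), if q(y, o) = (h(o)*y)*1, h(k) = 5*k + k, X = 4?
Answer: -369/29 ≈ -12.724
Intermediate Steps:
h(k) = 6*k
q(y, o) = 6*o*y (q(y, o) = ((6*o)*y)*1 = (6*o*y)*1 = 6*o*y)
q(X - 2, -1) + 84/(-115 + (63 - 1*64)) = 6*(-1)*(4 - 2) + 84/(-115 + (63 - 1*64)) = 6*(-1)*2 + 84/(-115 + (63 - 64)) = -12 + 84/(-115 - 1) = -12 + 84/(-116) = -12 - 1/116*84 = -12 - 21/29 = -369/29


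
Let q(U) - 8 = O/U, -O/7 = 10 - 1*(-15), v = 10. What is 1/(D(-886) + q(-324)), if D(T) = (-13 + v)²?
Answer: 324/5683 ≈ 0.057012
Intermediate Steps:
O = -175 (O = -7*(10 - 1*(-15)) = -7*(10 + 15) = -7*25 = -175)
q(U) = 8 - 175/U
D(T) = 9 (D(T) = (-13 + 10)² = (-3)² = 9)
1/(D(-886) + q(-324)) = 1/(9 + (8 - 175/(-324))) = 1/(9 + (8 - 175*(-1/324))) = 1/(9 + (8 + 175/324)) = 1/(9 + 2767/324) = 1/(5683/324) = 324/5683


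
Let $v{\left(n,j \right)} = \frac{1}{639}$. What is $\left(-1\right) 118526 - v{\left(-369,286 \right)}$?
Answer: $- \frac{75738115}{639} \approx -1.1853 \cdot 10^{5}$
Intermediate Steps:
$v{\left(n,j \right)} = \frac{1}{639}$
$\left(-1\right) 118526 - v{\left(-369,286 \right)} = \left(-1\right) 118526 - \frac{1}{639} = -118526 - \frac{1}{639} = - \frac{75738115}{639}$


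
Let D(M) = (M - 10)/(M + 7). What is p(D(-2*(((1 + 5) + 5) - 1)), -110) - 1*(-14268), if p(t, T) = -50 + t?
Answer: 184864/13 ≈ 14220.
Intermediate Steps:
D(M) = (-10 + M)/(7 + M)
p(D(-2*(((1 + 5) + 5) - 1)), -110) - 1*(-14268) = (-50 + (-10 - 2*(((1 + 5) + 5) - 1))/(7 - 2*(((1 + 5) + 5) - 1))) - 1*(-14268) = (-50 + (-10 - 2*((6 + 5) - 1))/(7 - 2*((6 + 5) - 1))) + 14268 = (-50 + (-10 - 2*(11 - 1))/(7 - 2*(11 - 1))) + 14268 = (-50 + (-10 - 2*10)/(7 - 2*10)) + 14268 = (-50 + (-10 - 20)/(7 - 20)) + 14268 = (-50 - 30/(-13)) + 14268 = (-50 - 1/13*(-30)) + 14268 = (-50 + 30/13) + 14268 = -620/13 + 14268 = 184864/13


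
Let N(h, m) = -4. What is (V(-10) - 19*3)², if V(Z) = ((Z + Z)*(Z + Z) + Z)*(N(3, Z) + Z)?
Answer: 30437289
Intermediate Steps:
V(Z) = (-4 + Z)*(Z + 4*Z²) (V(Z) = ((Z + Z)*(Z + Z) + Z)*(-4 + Z) = ((2*Z)*(2*Z) + Z)*(-4 + Z) = (4*Z² + Z)*(-4 + Z) = (Z + 4*Z²)*(-4 + Z) = (-4 + Z)*(Z + 4*Z²))
(V(-10) - 19*3)² = (-10*(-4 - 15*(-10) + 4*(-10)²) - 19*3)² = (-10*(-4 + 150 + 4*100) - 57)² = (-10*(-4 + 150 + 400) - 57)² = (-10*546 - 57)² = (-5460 - 57)² = (-5517)² = 30437289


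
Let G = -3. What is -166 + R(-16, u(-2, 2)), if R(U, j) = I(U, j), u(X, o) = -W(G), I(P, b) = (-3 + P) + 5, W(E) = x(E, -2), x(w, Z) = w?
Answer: -180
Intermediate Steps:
W(E) = E
I(P, b) = 2 + P
u(X, o) = 3 (u(X, o) = -1*(-3) = 3)
R(U, j) = 2 + U
-166 + R(-16, u(-2, 2)) = -166 + (2 - 16) = -166 - 14 = -180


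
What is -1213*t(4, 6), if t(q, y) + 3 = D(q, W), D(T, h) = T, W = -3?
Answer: -1213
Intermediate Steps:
t(q, y) = -3 + q
-1213*t(4, 6) = -1213*(-3 + 4) = -1213*1 = -1213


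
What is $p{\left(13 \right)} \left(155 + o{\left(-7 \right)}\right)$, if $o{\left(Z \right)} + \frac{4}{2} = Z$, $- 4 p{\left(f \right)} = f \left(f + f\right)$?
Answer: $-12337$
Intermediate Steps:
$p{\left(f \right)} = - \frac{f^{2}}{2}$ ($p{\left(f \right)} = - \frac{f \left(f + f\right)}{4} = - \frac{f 2 f}{4} = - \frac{2 f^{2}}{4} = - \frac{f^{2}}{2}$)
$o{\left(Z \right)} = -2 + Z$
$p{\left(13 \right)} \left(155 + o{\left(-7 \right)}\right) = - \frac{13^{2}}{2} \left(155 - 9\right) = \left(- \frac{1}{2}\right) 169 \left(155 - 9\right) = \left(- \frac{169}{2}\right) 146 = -12337$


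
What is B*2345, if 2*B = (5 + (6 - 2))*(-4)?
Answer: -42210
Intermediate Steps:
B = -18 (B = ((5 + (6 - 2))*(-4))/2 = ((5 + 4)*(-4))/2 = (9*(-4))/2 = (½)*(-36) = -18)
B*2345 = -18*2345 = -42210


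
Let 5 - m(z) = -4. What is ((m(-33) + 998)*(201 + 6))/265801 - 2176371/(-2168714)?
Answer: 1030547852757/576446349914 ≈ 1.7878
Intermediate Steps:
m(z) = 9 (m(z) = 5 - 1*(-4) = 5 + 4 = 9)
((m(-33) + 998)*(201 + 6))/265801 - 2176371/(-2168714) = ((9 + 998)*(201 + 6))/265801 - 2176371/(-2168714) = (1007*207)*(1/265801) - 2176371*(-1/2168714) = 208449*(1/265801) + 2176371/2168714 = 208449/265801 + 2176371/2168714 = 1030547852757/576446349914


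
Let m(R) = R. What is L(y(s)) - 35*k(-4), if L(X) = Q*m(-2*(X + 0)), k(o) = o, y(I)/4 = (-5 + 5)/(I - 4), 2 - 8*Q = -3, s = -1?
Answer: 140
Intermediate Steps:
Q = 5/8 (Q = ¼ - ⅛*(-3) = ¼ + 3/8 = 5/8 ≈ 0.62500)
y(I) = 0 (y(I) = 4*((-5 + 5)/(I - 4)) = 4*(0/(-4 + I)) = 4*0 = 0)
L(X) = -5*X/4 (L(X) = 5*(-2*(X + 0))/8 = 5*(-2*X)/8 = -5*X/4)
L(y(s)) - 35*k(-4) = -5/4*0 - 35*(-4) = 0 + 140 = 140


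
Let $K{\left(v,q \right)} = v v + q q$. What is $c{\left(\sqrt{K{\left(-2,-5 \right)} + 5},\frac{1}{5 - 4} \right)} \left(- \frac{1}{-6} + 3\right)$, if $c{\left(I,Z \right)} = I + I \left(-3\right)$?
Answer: $- \frac{19 \sqrt{34}}{3} \approx -36.929$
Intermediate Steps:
$K{\left(v,q \right)} = q^{2} + v^{2}$ ($K{\left(v,q \right)} = v^{2} + q^{2} = q^{2} + v^{2}$)
$c{\left(I,Z \right)} = - 2 I$ ($c{\left(I,Z \right)} = I - 3 I = - 2 I$)
$c{\left(\sqrt{K{\left(-2,-5 \right)} + 5},\frac{1}{5 - 4} \right)} \left(- \frac{1}{-6} + 3\right) = - 2 \sqrt{\left(\left(-5\right)^{2} + \left(-2\right)^{2}\right) + 5} \left(- \frac{1}{-6} + 3\right) = - 2 \sqrt{\left(25 + 4\right) + 5} \left(\left(-1\right) \left(- \frac{1}{6}\right) + 3\right) = - 2 \sqrt{29 + 5} \left(\frac{1}{6} + 3\right) = - 2 \sqrt{34} \cdot \frac{19}{6} = - \frac{19 \sqrt{34}}{3}$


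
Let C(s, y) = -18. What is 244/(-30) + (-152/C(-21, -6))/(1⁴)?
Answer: 14/45 ≈ 0.31111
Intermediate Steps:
244/(-30) + (-152/C(-21, -6))/(1⁴) = 244/(-30) + (-152/(-18))/(1⁴) = 244*(-1/30) - 152*(-1/18)/1 = -122/15 + (76/9)*1 = -122/15 + 76/9 = 14/45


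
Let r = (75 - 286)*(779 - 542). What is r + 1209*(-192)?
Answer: -282135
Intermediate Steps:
r = -50007 (r = -211*237 = -50007)
r + 1209*(-192) = -50007 + 1209*(-192) = -50007 - 232128 = -282135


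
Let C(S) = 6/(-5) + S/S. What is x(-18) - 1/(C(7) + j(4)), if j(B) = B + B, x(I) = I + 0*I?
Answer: -707/39 ≈ -18.128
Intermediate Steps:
x(I) = I (x(I) = I + 0 = I)
C(S) = -⅕ (C(S) = 6*(-⅕) + 1 = -6/5 + 1 = -⅕)
j(B) = 2*B
x(-18) - 1/(C(7) + j(4)) = -18 - 1/(-⅕ + 2*4) = -18 - 1/(-⅕ + 8) = -18 - 1/39/5 = -18 - 1*5/39 = -18 - 5/39 = -707/39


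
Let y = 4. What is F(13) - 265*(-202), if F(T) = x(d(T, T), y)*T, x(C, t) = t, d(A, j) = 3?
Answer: 53582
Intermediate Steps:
F(T) = 4*T
F(13) - 265*(-202) = 4*13 - 265*(-202) = 52 + 53530 = 53582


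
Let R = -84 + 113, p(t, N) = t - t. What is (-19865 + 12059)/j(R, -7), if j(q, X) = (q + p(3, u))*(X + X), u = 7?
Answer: 3903/203 ≈ 19.227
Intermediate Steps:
p(t, N) = 0
R = 29
j(q, X) = 2*X*q (j(q, X) = (q + 0)*(X + X) = q*(2*X) = 2*X*q)
(-19865 + 12059)/j(R, -7) = (-19865 + 12059)/((2*(-7)*29)) = -7806/(-406) = -7806*(-1/406) = 3903/203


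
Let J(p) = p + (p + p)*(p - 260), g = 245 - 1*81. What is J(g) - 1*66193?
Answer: -97517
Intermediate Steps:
g = 164 (g = 245 - 81 = 164)
J(p) = p + 2*p*(-260 + p) (J(p) = p + (2*p)*(-260 + p) = p + 2*p*(-260 + p))
J(g) - 1*66193 = 164*(-519 + 2*164) - 1*66193 = 164*(-519 + 328) - 66193 = 164*(-191) - 66193 = -31324 - 66193 = -97517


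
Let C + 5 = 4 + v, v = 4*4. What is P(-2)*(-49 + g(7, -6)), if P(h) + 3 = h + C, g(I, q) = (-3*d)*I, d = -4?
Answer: 350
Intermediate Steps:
v = 16
g(I, q) = 12*I (g(I, q) = (-3*(-4))*I = 12*I)
C = 15 (C = -5 + (4 + 16) = -5 + 20 = 15)
P(h) = 12 + h (P(h) = -3 + (h + 15) = -3 + (15 + h) = 12 + h)
P(-2)*(-49 + g(7, -6)) = (12 - 2)*(-49 + 12*7) = 10*(-49 + 84) = 10*35 = 350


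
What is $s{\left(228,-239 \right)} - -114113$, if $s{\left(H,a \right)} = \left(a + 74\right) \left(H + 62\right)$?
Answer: $66263$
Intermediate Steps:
$s{\left(H,a \right)} = \left(62 + H\right) \left(74 + a\right)$ ($s{\left(H,a \right)} = \left(74 + a\right) \left(62 + H\right) = \left(62 + H\right) \left(74 + a\right)$)
$s{\left(228,-239 \right)} - -114113 = \left(4588 + 62 \left(-239\right) + 74 \cdot 228 + 228 \left(-239\right)\right) - -114113 = \left(4588 - 14818 + 16872 - 54492\right) + 114113 = -47850 + 114113 = 66263$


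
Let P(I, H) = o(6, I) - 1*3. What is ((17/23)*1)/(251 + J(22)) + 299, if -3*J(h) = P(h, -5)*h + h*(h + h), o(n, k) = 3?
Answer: 1478504/4945 ≈ 298.99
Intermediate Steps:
P(I, H) = 0 (P(I, H) = 3 - 1*3 = 3 - 3 = 0)
J(h) = -2*h²/3 (J(h) = -(0*h + h*(h + h))/3 = -(0 + h*(2*h))/3 = -(0 + 2*h²)/3 = -2*h²/3)
((17/23)*1)/(251 + J(22)) + 299 = ((17/23)*1)/(251 - ⅔*22²) + 299 = ((17*(1/23))*1)/(251 - ⅔*484) + 299 = ((17/23)*1)/(251 - 968/3) + 299 = (17/23)/(-215/3) + 299 = -3/215*17/23 + 299 = -51/4945 + 299 = 1478504/4945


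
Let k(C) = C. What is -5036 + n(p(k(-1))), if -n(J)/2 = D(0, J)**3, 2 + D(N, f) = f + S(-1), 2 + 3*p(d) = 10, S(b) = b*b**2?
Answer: -135970/27 ≈ -5035.9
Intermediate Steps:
S(b) = b**3
p(d) = 8/3 (p(d) = -2/3 + (1/3)*10 = -2/3 + 10/3 = 8/3)
D(N, f) = -3 + f (D(N, f) = -2 + (f + (-1)**3) = -2 + (f - 1) = -2 + (-1 + f) = -3 + f)
n(J) = -2*(-3 + J)**3
-5036 + n(p(k(-1))) = -5036 - 2*(-3 + 8/3)**3 = -5036 - 2*(-1/3)**3 = -5036 - 2*(-1/27) = -5036 + 2/27 = -135970/27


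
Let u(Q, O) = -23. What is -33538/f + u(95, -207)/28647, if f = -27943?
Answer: 960120397/800483121 ≈ 1.1994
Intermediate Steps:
-33538/f + u(95, -207)/28647 = -33538/(-27943) - 23/28647 = -33538*(-1/27943) - 23*1/28647 = 33538/27943 - 23/28647 = 960120397/800483121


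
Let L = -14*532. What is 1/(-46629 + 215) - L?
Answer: 345691471/46414 ≈ 7448.0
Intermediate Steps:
L = -7448
1/(-46629 + 215) - L = 1/(-46629 + 215) - 1*(-7448) = 1/(-46414) + 7448 = -1/46414 + 7448 = 345691471/46414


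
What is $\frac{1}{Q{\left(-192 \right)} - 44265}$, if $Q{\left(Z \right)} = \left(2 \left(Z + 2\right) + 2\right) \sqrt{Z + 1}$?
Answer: $\frac{i}{3 \left(- 14755 i + 126 \sqrt{191}\right)} \approx -2.2281 \cdot 10^{-5} + 2.6295 \cdot 10^{-6} i$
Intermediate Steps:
$Q{\left(Z \right)} = \sqrt{1 + Z} \left(6 + 2 Z\right)$ ($Q{\left(Z \right)} = \left(2 \left(2 + Z\right) + 2\right) \sqrt{1 + Z} = \left(\left(4 + 2 Z\right) + 2\right) \sqrt{1 + Z} = \left(6 + 2 Z\right) \sqrt{1 + Z} = \sqrt{1 + Z} \left(6 + 2 Z\right)$)
$\frac{1}{Q{\left(-192 \right)} - 44265} = \frac{1}{2 \sqrt{1 - 192} \left(3 - 192\right) - 44265} = \frac{1}{2 \sqrt{-191} \left(-189\right) - 44265} = \frac{1}{2 i \sqrt{191} \left(-189\right) - 44265} = \frac{1}{- 378 i \sqrt{191} - 44265} = \frac{1}{-44265 - 378 i \sqrt{191}}$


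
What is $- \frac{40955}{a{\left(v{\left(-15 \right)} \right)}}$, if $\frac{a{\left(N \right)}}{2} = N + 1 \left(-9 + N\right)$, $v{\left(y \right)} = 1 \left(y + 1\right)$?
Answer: $\frac{40955}{74} \approx 553.45$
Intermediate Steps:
$v{\left(y \right)} = 1 + y$ ($v{\left(y \right)} = 1 \left(1 + y\right) = 1 + y$)
$a{\left(N \right)} = -18 + 4 N$ ($a{\left(N \right)} = 2 \left(N + 1 \left(-9 + N\right)\right) = 2 \left(N + \left(-9 + N\right)\right) = 2 \left(-9 + 2 N\right) = -18 + 4 N$)
$- \frac{40955}{a{\left(v{\left(-15 \right)} \right)}} = - \frac{40955}{-18 + 4 \left(1 - 15\right)} = - \frac{40955}{-18 + 4 \left(-14\right)} = - \frac{40955}{-18 - 56} = - \frac{40955}{-74} = \left(-40955\right) \left(- \frac{1}{74}\right) = \frac{40955}{74}$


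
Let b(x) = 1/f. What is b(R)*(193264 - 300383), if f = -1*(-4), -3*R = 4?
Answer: -107119/4 ≈ -26780.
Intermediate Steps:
R = -4/3 (R = -⅓*4 = -4/3 ≈ -1.3333)
f = 4
b(x) = ¼ (b(x) = 1/4 = ¼)
b(R)*(193264 - 300383) = (193264 - 300383)/4 = (¼)*(-107119) = -107119/4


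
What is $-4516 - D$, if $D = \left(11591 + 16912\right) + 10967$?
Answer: $-43986$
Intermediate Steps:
$D = 39470$ ($D = 28503 + 10967 = 39470$)
$-4516 - D = -4516 - 39470 = -43986$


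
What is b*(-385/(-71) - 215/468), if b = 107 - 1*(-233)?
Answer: 14017775/8307 ≈ 1687.5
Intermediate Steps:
b = 340 (b = 107 + 233 = 340)
b*(-385/(-71) - 215/468) = 340*(-385/(-71) - 215/468) = 340*(-385*(-1/71) - 215*1/468) = 340*(385/71 - 215/468) = 340*(164915/33228) = 14017775/8307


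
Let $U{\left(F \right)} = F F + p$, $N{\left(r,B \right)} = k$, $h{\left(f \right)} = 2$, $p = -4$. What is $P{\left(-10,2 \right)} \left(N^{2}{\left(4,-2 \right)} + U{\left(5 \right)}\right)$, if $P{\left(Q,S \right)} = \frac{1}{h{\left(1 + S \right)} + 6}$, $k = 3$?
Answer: $\frac{15}{4} \approx 3.75$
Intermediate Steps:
$N{\left(r,B \right)} = 3$
$P{\left(Q,S \right)} = \frac{1}{8}$ ($P{\left(Q,S \right)} = \frac{1}{2 + 6} = \frac{1}{8}$)
$U{\left(F \right)} = -4 + F^{2}$ ($U{\left(F \right)} = F F - 4 = F^{2} - 4 = -4 + F^{2}$)
$P{\left(-10,2 \right)} \left(N^{2}{\left(4,-2 \right)} + U{\left(5 \right)}\right) = \frac{3^{2} - \left(4 - 5^{2}\right)}{8} = \frac{9 + \left(-4 + 25\right)}{8} = \frac{9 + 21}{8} = \frac{1}{8} \cdot 30 = \frac{15}{4}$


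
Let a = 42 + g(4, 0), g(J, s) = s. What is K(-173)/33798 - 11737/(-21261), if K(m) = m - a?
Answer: 3039659/5570382 ≈ 0.54568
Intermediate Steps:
a = 42 (a = 42 + 0 = 42)
K(m) = -42 + m (K(m) = m - 1*42 = m - 42 = -42 + m)
K(-173)/33798 - 11737/(-21261) = (-42 - 173)/33798 - 11737/(-21261) = -215*1/33798 - 11737*(-1/21261) = -5/786 + 11737/21261 = 3039659/5570382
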